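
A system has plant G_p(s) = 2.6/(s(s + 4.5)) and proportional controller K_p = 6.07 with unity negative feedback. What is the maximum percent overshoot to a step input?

From 1 + K_pG_p(s) = 0: s² + 4.5s + 15.78 = 0 ⇒ ω_n = 3.973, ζ = 0.5664.
%OS = 100·exp(−πζ/√(1−ζ²)) = 100·exp(−π·0.5664/√0.6792) = 11.5%.

11.5%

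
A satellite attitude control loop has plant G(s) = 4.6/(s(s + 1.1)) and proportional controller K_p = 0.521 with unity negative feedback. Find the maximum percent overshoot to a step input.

From 1 + K_pG(s) = 0: s² + 1.1s + 2.397 = 0 ⇒ ω_n = 1.548, ζ = 0.3553.
%OS = 100·exp(−πζ/√(1−ζ²)) = 100·exp(−π·0.3553/√0.8738) = 30.3%.

30.3%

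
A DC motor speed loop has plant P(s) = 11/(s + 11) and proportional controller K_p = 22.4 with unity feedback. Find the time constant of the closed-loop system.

τ = 0.00389 s

Closed-loop transfer function: T(s) = K_p·P(s)/(1 + K_p·P(s)) = 246.4/(s + 11 + 246.4) = 246.4/(s + 257.4).
Time constant τ = 1/257.4 = 0.00389 s.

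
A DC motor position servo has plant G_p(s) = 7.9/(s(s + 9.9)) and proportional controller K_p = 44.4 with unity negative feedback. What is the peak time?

Closed-loop characteristic equation: s² + 9.9s + 350.8 = 0, so ω_n = 18.73 rad/s and ζ = 9.9/(2·18.73) = 0.2643.
Damped frequency ω_d = ω_n√(1−ζ²) = 18.06 rad/s, so peak time T_p = π/ω_d = 0.174 s.

T_p = 0.174 s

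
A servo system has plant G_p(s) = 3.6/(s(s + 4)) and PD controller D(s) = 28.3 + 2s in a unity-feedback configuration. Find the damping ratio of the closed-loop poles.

ζ = 0.555

Forward path: (28.3 + 2s)·3.6/(s(s+4)). The closed-loop characteristic equation is s² + (4 + 3.6·2)s + 3.6·28.3 = 0.
That is s² + 11.2s + 101.9 = 0, so ω_n = 10.09 rad/s and ζ = 11.2/(2·10.09) = 0.5548.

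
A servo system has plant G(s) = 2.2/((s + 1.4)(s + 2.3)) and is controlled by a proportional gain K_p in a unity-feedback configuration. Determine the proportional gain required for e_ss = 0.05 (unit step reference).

The loop is type 0, so e_ss(step) = 1/(1 + K_pos) with K_pos = K_p·G(0).
G(0) = 0.6832. Require 1/(1 + K_p·0.6832) = 0.05, so 1 + 0.6832·K_p = 20.
K_p = (20 − 1)/0.6832 = 27.8.

K_p = 27.8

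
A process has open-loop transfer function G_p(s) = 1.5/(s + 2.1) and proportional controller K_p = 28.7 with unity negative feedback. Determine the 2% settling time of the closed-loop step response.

Closed-loop transfer function: T(s) = K_p·G_p(s)/(1 + K_p·G_p(s)) = 43.05/(s + 2.1 + 43.05) = 43.05/(s + 45.15).
Time constant τ = 1/45.15 = 0.02215 s, so the 2% settling time is about 4τ = 0.0886 s.

T_s ≈ 0.0886 s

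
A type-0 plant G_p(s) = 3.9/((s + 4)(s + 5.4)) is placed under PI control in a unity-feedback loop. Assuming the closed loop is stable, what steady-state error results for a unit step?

The PI controller's integrator makes the forward path type 1, so e_ss to a step is zero.

0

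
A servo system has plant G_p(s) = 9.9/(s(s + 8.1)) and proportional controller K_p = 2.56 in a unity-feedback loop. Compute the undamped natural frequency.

The closed-loop denominator is s(s+8.1) + 2.56·9.9 = s² + 8.1s + 25.34.
Matching s² + 2ζω_n s + ω_n²: ω_n = √25.34 = 5.034 rad/s and 2ζω_n = 8.1, so ζ = 8.1/(2·5.034) = 0.804.

ω_n = 5.03 rad/s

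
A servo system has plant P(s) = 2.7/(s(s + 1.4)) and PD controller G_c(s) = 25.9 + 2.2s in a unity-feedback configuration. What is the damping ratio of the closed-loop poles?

Forward path: (25.9 + 2.2s)·2.7/(s(s+1.4)). The closed-loop characteristic equation is s² + (1.4 + 2.7·2.2)s + 2.7·25.9 = 0.
That is s² + 7.34s + 69.93 = 0, so ω_n = 8.362 rad/s and ζ = 7.34/(2·8.362) = 0.4389.

ζ = 0.439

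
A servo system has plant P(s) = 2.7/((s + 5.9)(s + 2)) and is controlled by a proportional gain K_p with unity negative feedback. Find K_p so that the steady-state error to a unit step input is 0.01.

K_p = 433

Steady-state error for a unit step on this type-0 loop is 1/(1 + K_p·P(0)).
P(0) = 0.2288. Require 1/(1 + K_p·0.2288) = 0.01, so 1 + 0.2288·K_p = 100.
K_p = (100 − 1)/0.2288 = 433.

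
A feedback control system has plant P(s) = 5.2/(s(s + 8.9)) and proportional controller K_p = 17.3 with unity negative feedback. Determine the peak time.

T_p = 0.375 s

Closed-loop characteristic equation: s² + 8.9s + 89.96 = 0, so ω_n = 9.485 rad/s and ζ = 8.9/(2·9.485) = 0.4692.
Damped frequency ω_d = ω_n√(1−ζ²) = 8.376 rad/s, so peak time T_p = π/ω_d = 0.375 s.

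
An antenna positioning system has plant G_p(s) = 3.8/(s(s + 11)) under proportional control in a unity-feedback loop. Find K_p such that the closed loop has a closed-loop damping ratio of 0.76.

K_p = 13.8

Closed-loop characteristic equation: s² + 11s + K_p·3.8 = 0.
So ω_n = √(3.8K_p) and 2ζω_n = 11, giving ζ = 11/(2√(3.8K_p)).
Setting ζ = 0.76: √(3.8K_p) = 11/(2·0.76) = 7.237, so K_p = 52.37/3.8 = 13.8.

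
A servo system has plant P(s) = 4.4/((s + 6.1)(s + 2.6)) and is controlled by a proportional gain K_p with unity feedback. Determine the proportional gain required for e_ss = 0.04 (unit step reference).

The loop is type 0, so e_ss(step) = 1/(1 + K_pos) with K_pos = K_p·P(0).
P(0) = 0.2774. Require 1/(1 + K_p·0.2774) = 0.04, so 1 + 0.2774·K_p = 25.
K_p = (25 − 1)/0.2774 = 86.5.

K_p = 86.5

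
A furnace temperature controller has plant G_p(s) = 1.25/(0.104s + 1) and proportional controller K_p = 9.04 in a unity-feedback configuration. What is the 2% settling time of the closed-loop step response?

T_s ≈ 0.0338 s

Closed loop: T(s) = K_p·G_p/(1+K_p·G_p) = 11.3/(0.104s + 1 + 11.3), with pole at s = −(1 + 11.3)/0.104 = −118.3.
τ = 1/118.3 = 0.008455 s, so 2% settling time ≈ 4τ = 0.0338 s.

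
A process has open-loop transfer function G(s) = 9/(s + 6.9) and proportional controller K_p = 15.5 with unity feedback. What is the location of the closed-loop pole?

Closed-loop transfer function: T(s) = K_p·G(s)/(1 + K_p·G(s)) = 139.5/(s + 6.9 + 139.5) = 139.5/(s + 146.4).
The closed-loop pole is at s = −146.4.

s = -146.4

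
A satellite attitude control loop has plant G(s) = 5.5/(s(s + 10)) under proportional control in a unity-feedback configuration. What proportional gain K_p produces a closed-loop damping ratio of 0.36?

Closed-loop characteristic equation: s² + 10s + K_p·5.5 = 0.
So ω_n = √(5.5K_p) and 2ζω_n = 10, giving ζ = 10/(2√(5.5K_p)).
Setting ζ = 0.36: √(5.5K_p) = 10/(2·0.36) = 13.89, so K_p = 192.9/5.5 = 35.1.

K_p = 35.1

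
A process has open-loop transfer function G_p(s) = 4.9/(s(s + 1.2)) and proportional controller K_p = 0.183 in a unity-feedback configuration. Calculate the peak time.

T_p = 4.29 s

The closed-loop denominator s² + 1.2s + 0.8967 gives ω_n = √0.8967 = 0.9469 and ζ = 1.2/(2ω_n) = 0.6336.
Damped frequency ω_d = ω_n√(1−ζ²) = 0.7326 rad/s, so peak time T_p = π/ω_d = 4.29 s.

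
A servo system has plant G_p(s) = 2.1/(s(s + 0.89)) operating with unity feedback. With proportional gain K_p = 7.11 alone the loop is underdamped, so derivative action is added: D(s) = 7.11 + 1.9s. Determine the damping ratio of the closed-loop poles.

ζ = 0.631

Forward path: (7.11 + 1.9s)·2.1/(s(s+0.89)). The closed-loop characteristic equation is s² + (0.89 + 2.1·1.9)s + 2.1·7.11 = 0.
That is s² + 4.88s + 14.93 = 0, so ω_n = 3.864 rad/s and ζ = 4.88/(2·3.864) = 0.6315.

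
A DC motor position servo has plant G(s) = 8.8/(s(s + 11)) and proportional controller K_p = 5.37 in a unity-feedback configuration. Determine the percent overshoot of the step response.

Closed-loop characteristic equation: s² + 11s + 47.26 = 0, so ω_n = 6.874 rad/s and ζ = 11/(2·6.874) = 0.8001.
%OS = 100·exp(−πζ/√(1−ζ²)) = 100·exp(−π·0.8001/√0.3599) = 1.51%.

1.51%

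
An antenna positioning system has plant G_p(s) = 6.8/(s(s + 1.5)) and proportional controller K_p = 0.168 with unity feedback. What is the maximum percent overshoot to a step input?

4.53%

From 1 + K_pG_p(s) = 0: s² + 1.5s + 1.142 = 0 ⇒ ω_n = 1.069, ζ = 0.7017.
%OS = 100·exp(−πζ/√(1−ζ²)) = 100·exp(−π·0.7017/√0.5076) = 4.53%.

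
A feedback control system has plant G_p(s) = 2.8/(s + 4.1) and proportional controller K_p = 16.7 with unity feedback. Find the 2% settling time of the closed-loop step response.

Closed-loop transfer function: T(s) = K_p·G_p(s)/(1 + K_p·G_p(s)) = 46.76/(s + 4.1 + 46.76) = 46.76/(s + 50.86).
Time constant τ = 1/50.86 = 0.01966 s, so the 2% settling time is about 4τ = 0.0786 s.

T_s ≈ 0.0786 s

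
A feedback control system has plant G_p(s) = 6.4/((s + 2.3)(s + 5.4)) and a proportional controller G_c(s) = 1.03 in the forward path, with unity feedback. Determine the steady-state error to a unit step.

The loop is type 0. Static position error constant K_pos = G_c(0)·G_p(0) = 1.03·0.5153 = 0.5308.
Steady-state error to a unit step: e_ss = 1/(1+K_pos) = 1/1.531 = 0.653.

0.653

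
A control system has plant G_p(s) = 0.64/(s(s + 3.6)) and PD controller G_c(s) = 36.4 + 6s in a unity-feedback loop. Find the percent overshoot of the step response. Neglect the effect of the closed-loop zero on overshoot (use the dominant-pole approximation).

2.24%

Forward path: (36.4 + 6s)·0.64/(s(s+3.6)). The closed-loop characteristic equation is s² + (3.6 + 0.64·6)s + 0.64·36.4 = 0.
That is s² + 7.44s + 23.3 = 0, so ω_n = 4.827 rad/s and ζ = 7.44/(2·4.827) = 0.7707.
%OS = 100·exp(−πζ/√(1−ζ²)) = 2.24%.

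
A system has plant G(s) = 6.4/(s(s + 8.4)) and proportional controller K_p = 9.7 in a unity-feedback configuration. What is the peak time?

T_p = 0.471 s

Closed-loop characteristic equation: s² + 8.4s + 62.08 = 0, so ω_n = 7.879 rad/s and ζ = 8.4/(2·7.879) = 0.5331.
Damped frequency ω_d = ω_n√(1−ζ²) = 6.666 rad/s, so peak time T_p = π/ω_d = 0.471 s.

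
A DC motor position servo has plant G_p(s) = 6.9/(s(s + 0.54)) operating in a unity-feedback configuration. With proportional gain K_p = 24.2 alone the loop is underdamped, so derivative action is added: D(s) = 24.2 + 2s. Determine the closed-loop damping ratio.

Forward path: (24.2 + 2s)·6.9/(s(s+0.54)). The closed-loop characteristic equation is s² + (0.54 + 6.9·2)s + 6.9·24.2 = 0.
That is s² + 14.34s + 167 = 0, so ω_n = 12.92 rad/s and ζ = 14.34/(2·12.92) = 0.5549.

ζ = 0.555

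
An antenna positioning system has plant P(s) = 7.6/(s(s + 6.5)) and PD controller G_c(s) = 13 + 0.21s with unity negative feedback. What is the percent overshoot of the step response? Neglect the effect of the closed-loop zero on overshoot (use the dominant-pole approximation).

Forward path: (13 + 0.21s)·7.6/(s(s+6.5)). The closed-loop characteristic equation is s² + (6.5 + 7.6·0.21)s + 7.6·13 = 0.
That is s² + 8.096s + 98.8 = 0, so ω_n = 9.94 rad/s and ζ = 8.096/(2·9.94) = 0.4073.
%OS = 100·exp(−πζ/√(1−ζ²)) = 24.6%.

24.6%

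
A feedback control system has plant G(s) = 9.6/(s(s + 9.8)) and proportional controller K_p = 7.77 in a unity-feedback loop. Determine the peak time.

The closed-loop denominator s² + 9.8s + 74.59 gives ω_n = √74.59 = 8.637 and ζ = 9.8/(2ω_n) = 0.5673.
Damped frequency ω_d = ω_n√(1−ζ²) = 7.112 rad/s, so peak time T_p = π/ω_d = 0.442 s.

T_p = 0.442 s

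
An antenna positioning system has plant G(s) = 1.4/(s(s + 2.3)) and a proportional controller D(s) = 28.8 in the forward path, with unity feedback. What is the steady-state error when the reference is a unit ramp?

The loop has one pole at the origin (type 1). Velocity error constant K_v = lim_{s→0} s·D(s)G(s) = 28.8·1.4/2.3 = 17.53.
Steady-state error to a unit ramp: e_ss = 1/K_v = 0.057.

0.057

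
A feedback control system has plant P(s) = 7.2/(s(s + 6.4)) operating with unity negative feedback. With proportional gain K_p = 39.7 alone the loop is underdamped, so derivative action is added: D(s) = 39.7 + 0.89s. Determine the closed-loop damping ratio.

Forward path: (39.7 + 0.89s)·7.2/(s(s+6.4)). The closed-loop characteristic equation is s² + (6.4 + 7.2·0.89)s + 7.2·39.7 = 0.
That is s² + 12.81s + 285.8 = 0, so ω_n = 16.91 rad/s and ζ = 12.81/(2·16.91) = 0.3788.

ζ = 0.379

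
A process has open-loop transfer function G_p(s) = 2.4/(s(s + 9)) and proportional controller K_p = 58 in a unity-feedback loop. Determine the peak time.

T_p = 0.288 s

The closed-loop denominator s² + 9s + 139.2 gives ω_n = √139.2 = 11.8 and ζ = 9/(2ω_n) = 0.3814.
Damped frequency ω_d = ω_n√(1−ζ²) = 10.91 rad/s, so peak time T_p = π/ω_d = 0.288 s.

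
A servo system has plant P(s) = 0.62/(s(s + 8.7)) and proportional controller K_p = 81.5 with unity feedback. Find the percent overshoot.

Closed-loop characteristic equation: s² + 8.7s + 50.53 = 0, so ω_n = 7.108 rad/s and ζ = 8.7/(2·7.108) = 0.6119.
%OS = 100·exp(−πζ/√(1−ζ²)) = 100·exp(−π·0.6119/√0.6255) = 8.8%.

8.8%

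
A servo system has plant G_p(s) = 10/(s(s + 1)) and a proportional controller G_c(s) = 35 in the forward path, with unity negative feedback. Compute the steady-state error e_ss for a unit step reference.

0

The open loop G_c(s)G_p(s) has a pole at the origin (type 1), so the static position error constant is infinite and e_ss = 1/(1+∞) = 0.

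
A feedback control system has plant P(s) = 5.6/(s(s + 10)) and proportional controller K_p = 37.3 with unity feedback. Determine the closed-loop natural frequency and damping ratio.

The closed-loop denominator is s(s+10) + 37.3·5.6 = s² + 10s + 208.9.
So ω_n² = 208.9 ⇒ ω_n = 14.45 rad/s, and ζ = 10/(2ω_n) = 0.346.

ω_n = 14.5 rad/s, ζ = 0.346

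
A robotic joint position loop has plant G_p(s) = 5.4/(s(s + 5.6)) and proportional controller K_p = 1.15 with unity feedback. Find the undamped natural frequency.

1 + K_p·G_p(s) = 0 gives s² + 5.6s + 6.21 = 0.
Matching s² + 2ζω_n s + ω_n²: ω_n = √6.21 = 2.492 rad/s and 2ζω_n = 5.6, so ζ = 5.6/(2·2.492) = 1.12.

ω_n = 2.49 rad/s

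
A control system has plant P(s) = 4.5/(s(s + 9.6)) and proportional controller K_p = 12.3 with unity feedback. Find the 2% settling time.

Closed-loop characteristic equation: s² + 9.6s + 55.35 = 0, so ω_n = 7.44 rad/s and ζ = 9.6/(2·7.44) = 0.6452.
2% settling time T_s ≈ 4/(ζω_n) = 4/4.8 = 0.833 s.

T_s ≈ 0.833 s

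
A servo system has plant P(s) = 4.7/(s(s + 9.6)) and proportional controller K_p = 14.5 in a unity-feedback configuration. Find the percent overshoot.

From 1 + K_pP(s) = 0: s² + 9.6s + 68.15 = 0 ⇒ ω_n = 8.255, ζ = 0.5814.
%OS = 100·exp(−πζ/√(1−ζ²)) = 100·exp(−π·0.5814/√0.6619) = 10.6%.

10.6%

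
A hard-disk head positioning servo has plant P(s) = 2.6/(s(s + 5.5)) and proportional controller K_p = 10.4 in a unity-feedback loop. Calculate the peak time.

From 1 + K_pP(s) = 0: s² + 5.5s + 27.04 = 0 ⇒ ω_n = 5.2, ζ = 0.5288.
Damped frequency ω_d = ω_n√(1−ζ²) = 4.413 rad/s, so peak time T_p = π/ω_d = 0.712 s.

T_p = 0.712 s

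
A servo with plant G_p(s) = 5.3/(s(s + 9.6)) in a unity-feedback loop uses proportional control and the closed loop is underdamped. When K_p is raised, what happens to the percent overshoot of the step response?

ζ = 9.6/(2√(5.3K_p)) decreases as K_p grows; lower damping means more overshoot.

increase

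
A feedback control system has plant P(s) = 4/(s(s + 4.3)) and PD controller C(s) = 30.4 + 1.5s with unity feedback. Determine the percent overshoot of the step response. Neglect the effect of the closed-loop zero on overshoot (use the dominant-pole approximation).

Forward path: (30.4 + 1.5s)·4/(s(s+4.3)). The closed-loop characteristic equation is s² + (4.3 + 4·1.5)s + 4·30.4 = 0.
That is s² + 10.3s + 121.6 = 0, so ω_n = 11.03 rad/s and ζ = 10.3/(2·11.03) = 0.467.
%OS = 100·exp(−πζ/√(1−ζ²)) = 19%.

19%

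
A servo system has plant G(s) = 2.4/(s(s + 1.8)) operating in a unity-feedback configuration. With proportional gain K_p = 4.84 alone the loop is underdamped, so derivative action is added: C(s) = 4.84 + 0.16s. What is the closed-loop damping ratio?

Forward path: (4.84 + 0.16s)·2.4/(s(s+1.8)). The closed-loop characteristic equation is s² + (1.8 + 2.4·0.16)s + 2.4·4.84 = 0.
That is s² + 2.184s + 11.62 = 0, so ω_n = 3.408 rad/s and ζ = 2.184/(2·3.408) = 0.3204.

ζ = 0.32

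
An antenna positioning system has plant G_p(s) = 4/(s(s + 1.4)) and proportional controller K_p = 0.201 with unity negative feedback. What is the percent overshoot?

1.98%

The closed-loop denominator s² + 1.4s + 0.804 gives ω_n = √0.804 = 0.8967 and ζ = 1.4/(2ω_n) = 0.7807.
%OS = 100·exp(−πζ/√(1−ζ²)) = 100·exp(−π·0.7807/√0.3905) = 1.98%.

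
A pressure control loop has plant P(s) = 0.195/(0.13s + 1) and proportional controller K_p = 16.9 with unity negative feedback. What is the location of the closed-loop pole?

Closed loop: T(s) = K_p·P/(1+K_p·P) = 3.295/(0.13s + 1 + 3.295), with pole at s = −(1 + 3.295)/0.13 = −33.04.

s = -33.04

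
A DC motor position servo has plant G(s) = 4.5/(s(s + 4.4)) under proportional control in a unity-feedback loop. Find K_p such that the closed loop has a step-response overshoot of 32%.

K_p = 9.25

From %OS = 100·exp(−πζ/√(1−ζ²)) = 32%, ζ = −ln(0.32)/√(π²+ln²(0.32)) = 0.341.
Characteristic equation s² + 4.4s + 4.5K_p = 0 gives ζ = 4.4/(2√(4.5K_p)).
Setting ζ = 0.341: √(4.5K_p) = 4.4/(2·0.341) = 6.452, so K_p = 41.63/4.5 = 9.25.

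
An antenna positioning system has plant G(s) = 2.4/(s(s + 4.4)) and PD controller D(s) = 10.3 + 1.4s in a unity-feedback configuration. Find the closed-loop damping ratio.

ζ = 0.78

Forward path: (10.3 + 1.4s)·2.4/(s(s+4.4)). The closed-loop characteristic equation is s² + (4.4 + 2.4·1.4)s + 2.4·10.3 = 0.
That is s² + 7.76s + 24.72 = 0, so ω_n = 4.972 rad/s and ζ = 7.76/(2·4.972) = 0.7804.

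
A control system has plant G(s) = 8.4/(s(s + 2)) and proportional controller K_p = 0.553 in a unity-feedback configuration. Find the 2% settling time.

T_s ≈ 4 s

From 1 + K_pG(s) = 0: s² + 2s + 4.645 = 0 ⇒ ω_n = 2.155, ζ = 0.464.
2% settling time T_s ≈ 4/(ζω_n) = 4/1 = 4 s.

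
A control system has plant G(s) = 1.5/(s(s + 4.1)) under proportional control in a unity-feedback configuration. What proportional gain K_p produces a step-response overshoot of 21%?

From %OS = 100·exp(−πζ/√(1−ζ²)) = 21%, ζ = −ln(0.21)/√(π²+ln²(0.21)) = 0.4449.
Characteristic equation s² + 4.1s + 1.5K_p = 0 gives ζ = 4.1/(2√(1.5K_p)).
Setting ζ = 0.4449: √(1.5K_p) = 4.1/(2·0.4449) = 4.608, so K_p = 21.23/1.5 = 14.2.

K_p = 14.2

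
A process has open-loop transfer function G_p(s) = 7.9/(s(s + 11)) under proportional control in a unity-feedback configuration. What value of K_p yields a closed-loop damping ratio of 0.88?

Closed-loop characteristic equation: s² + 11s + K_p·7.9 = 0.
So ω_n = √(7.9K_p) and 2ζω_n = 11, giving ζ = 11/(2√(7.9K_p)).
Setting ζ = 0.88: √(7.9K_p) = 11/(2·0.88) = 6.25, so K_p = 39.06/7.9 = 4.94.

K_p = 4.94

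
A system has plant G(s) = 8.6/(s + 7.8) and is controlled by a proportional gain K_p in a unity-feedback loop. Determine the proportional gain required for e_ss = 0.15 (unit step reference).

K_p = 5.14

Steady-state error for a unit step on this type-0 loop is 1/(1 + K_p·G(0)).
G(0) = 1.103. Require 1/(1 + K_p·1.103) = 0.15, so 1 + 1.103·K_p = 6.667.
K_p = (6.667 − 1)/1.103 = 5.14.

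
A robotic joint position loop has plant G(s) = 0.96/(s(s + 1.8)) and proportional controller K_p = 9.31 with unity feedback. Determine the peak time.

T_p = 1.1 s

The closed-loop denominator s² + 1.8s + 8.938 gives ω_n = √8.938 = 2.99 and ζ = 1.8/(2ω_n) = 0.301.
Damped frequency ω_d = ω_n√(1−ζ²) = 2.851 rad/s, so peak time T_p = π/ω_d = 1.1 s.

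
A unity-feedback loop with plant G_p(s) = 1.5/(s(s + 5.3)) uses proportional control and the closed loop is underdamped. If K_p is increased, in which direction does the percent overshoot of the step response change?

Characteristic equation s² + 5.3s + K_p·1.5 = 0: raising K_p raises ω_n while 2ζω_n = 5.3 is fixed, so ζ falls and overshoot grows.

increase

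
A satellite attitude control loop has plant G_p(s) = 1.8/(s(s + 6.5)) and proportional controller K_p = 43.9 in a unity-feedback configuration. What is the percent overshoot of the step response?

From 1 + K_pG_p(s) = 0: s² + 6.5s + 79.02 = 0 ⇒ ω_n = 8.889, ζ = 0.3656.
%OS = 100·exp(−πζ/√(1−ζ²)) = 100·exp(−π·0.3656/√0.8663) = 29.1%.

29.1%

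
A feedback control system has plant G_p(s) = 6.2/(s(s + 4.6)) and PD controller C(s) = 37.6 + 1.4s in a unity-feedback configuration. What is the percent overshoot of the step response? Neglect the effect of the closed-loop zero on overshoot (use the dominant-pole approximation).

21.9%

Forward path: (37.6 + 1.4s)·6.2/(s(s+4.6)). The closed-loop characteristic equation is s² + (4.6 + 6.2·1.4)s + 6.2·37.6 = 0.
That is s² + 13.28s + 233.1 = 0, so ω_n = 15.27 rad/s and ζ = 13.28/(2·15.27) = 0.4349.
%OS = 100·exp(−πζ/√(1−ζ²)) = 21.9%.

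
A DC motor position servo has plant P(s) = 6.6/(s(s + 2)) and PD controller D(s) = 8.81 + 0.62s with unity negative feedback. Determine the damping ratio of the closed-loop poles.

ζ = 0.399

Forward path: (8.81 + 0.62s)·6.6/(s(s+2)). The closed-loop characteristic equation is s² + (2 + 6.6·0.62)s + 6.6·8.81 = 0.
That is s² + 6.092s + 58.15 = 0, so ω_n = 7.625 rad/s and ζ = 6.092/(2·7.625) = 0.3995.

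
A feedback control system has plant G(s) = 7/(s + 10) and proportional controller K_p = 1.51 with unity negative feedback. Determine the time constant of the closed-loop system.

Closed-loop transfer function: T(s) = K_p·G(s)/(1 + K_p·G(s)) = 10.57/(s + 10 + 10.57) = 10.57/(s + 20.57).
Time constant τ = 1/20.57 = 0.0486 s.

τ = 0.0486 s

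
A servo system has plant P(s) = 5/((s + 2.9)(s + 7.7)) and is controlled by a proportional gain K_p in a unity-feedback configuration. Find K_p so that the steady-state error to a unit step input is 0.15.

The loop is type 0, so e_ss(step) = 1/(1 + K_pos) with K_pos = K_p·P(0).
P(0) = 0.2239. Require 1/(1 + K_p·0.2239) = 0.15, so 1 + 0.2239·K_p = 6.667.
K_p = (6.667 − 1)/0.2239 = 25.3.

K_p = 25.3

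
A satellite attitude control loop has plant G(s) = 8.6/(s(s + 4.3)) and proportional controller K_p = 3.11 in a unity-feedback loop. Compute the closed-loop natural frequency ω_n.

ω_n = 5.17 rad/s

The closed-loop denominator is s(s+4.3) + 3.11·8.6 = s² + 4.3s + 26.75.
Matching s² + 2ζω_n s + ω_n²: ω_n = √26.75 = 5.172 rad/s and 2ζω_n = 4.3, so ζ = 4.3/(2·5.172) = 0.416.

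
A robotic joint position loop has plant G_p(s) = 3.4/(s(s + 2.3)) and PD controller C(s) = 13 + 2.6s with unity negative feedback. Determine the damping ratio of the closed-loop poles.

ζ = 0.838

Forward path: (13 + 2.6s)·3.4/(s(s+2.3)). The closed-loop characteristic equation is s² + (2.3 + 3.4·2.6)s + 3.4·13 = 0.
That is s² + 11.14s + 44.2 = 0, so ω_n = 6.648 rad/s and ζ = 11.14/(2·6.648) = 0.8378.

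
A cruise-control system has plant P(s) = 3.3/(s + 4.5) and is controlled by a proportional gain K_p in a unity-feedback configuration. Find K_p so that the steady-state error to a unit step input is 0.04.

K_p = 32.7

The loop is type 0, so e_ss(step) = 1/(1 + K_pos) with K_pos = K_p·P(0).
P(0) = 0.7333. Require 1/(1 + K_p·0.7333) = 0.04, so 1 + 0.7333·K_p = 25.
K_p = (25 − 1)/0.7333 = 32.7.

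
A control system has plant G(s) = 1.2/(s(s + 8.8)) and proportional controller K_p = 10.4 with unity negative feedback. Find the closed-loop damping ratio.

With unity feedback the closed-loop characteristic equation is s² + 8.8s + 10.4·1.2 = s² + 8.8s + 12.48 = 0.
Matching s² + 2ζω_n s + ω_n²: ω_n = √12.48 = 3.533 rad/s and 2ζω_n = 8.8, so ζ = 8.8/(2·3.533) = 1.25.

ζ = 1.25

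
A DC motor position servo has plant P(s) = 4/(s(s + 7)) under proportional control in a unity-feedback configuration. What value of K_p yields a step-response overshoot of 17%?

From %OS = 100·exp(−πζ/√(1−ζ²)) = 17%, ζ = −ln(0.17)/√(π²+ln²(0.17)) = 0.4913.
Characteristic equation s² + 7s + 4K_p = 0 gives ζ = 7/(2√(4K_p)).
Setting ζ = 0.4913: √(4K_p) = 7/(2·0.4913) = 7.124, so K_p = 50.76/4 = 12.7.

K_p = 12.7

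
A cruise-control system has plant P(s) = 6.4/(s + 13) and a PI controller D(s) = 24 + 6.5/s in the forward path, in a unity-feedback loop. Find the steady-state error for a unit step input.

0

The open loop D(s)P(s) has a pole at the origin (type 1), so the static position error constant is infinite and e_ss = 1/(1+∞) = 0.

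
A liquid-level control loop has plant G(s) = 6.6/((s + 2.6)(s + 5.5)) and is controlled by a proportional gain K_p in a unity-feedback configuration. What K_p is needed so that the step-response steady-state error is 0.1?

The loop is type 0, so e_ss(step) = 1/(1 + K_pos) with K_pos = K_p·G(0).
G(0) = 0.4615. Require 1/(1 + K_p·0.4615) = 0.1, so 1 + 0.4615·K_p = 10.
K_p = (10 − 1)/0.4615 = 19.5.

K_p = 19.5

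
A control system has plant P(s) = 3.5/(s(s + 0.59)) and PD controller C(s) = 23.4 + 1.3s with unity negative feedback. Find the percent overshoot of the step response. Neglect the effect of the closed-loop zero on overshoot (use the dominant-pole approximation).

Forward path: (23.4 + 1.3s)·3.5/(s(s+0.59)). The closed-loop characteristic equation is s² + (0.59 + 3.5·1.3)s + 3.5·23.4 = 0.
That is s² + 5.14s + 81.9 = 0, so ω_n = 9.05 rad/s and ζ = 5.14/(2·9.05) = 0.284.
%OS = 100·exp(−πζ/√(1−ζ²)) = 39.4%.

39.4%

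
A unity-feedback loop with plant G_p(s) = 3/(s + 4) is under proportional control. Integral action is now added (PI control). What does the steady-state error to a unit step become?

0

The integrator makes K_pos = lim_{s→0} C(s)G(s) infinite, so e_ss = 1/(1+K_pos) = 0.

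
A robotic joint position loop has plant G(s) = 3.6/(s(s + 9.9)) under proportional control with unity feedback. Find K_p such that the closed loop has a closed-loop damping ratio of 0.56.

K_p = 21.7

Closed-loop characteristic equation: s² + 9.9s + K_p·3.6 = 0.
So ω_n = √(3.6K_p) and 2ζω_n = 9.9, giving ζ = 9.9/(2√(3.6K_p)).
Setting ζ = 0.56: √(3.6K_p) = 9.9/(2·0.56) = 8.839, so K_p = 78.13/3.6 = 21.7.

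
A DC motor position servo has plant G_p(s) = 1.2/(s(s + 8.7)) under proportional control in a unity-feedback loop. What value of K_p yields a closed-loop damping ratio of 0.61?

K_p = 42.4

Closed-loop characteristic equation: s² + 8.7s + K_p·1.2 = 0.
So ω_n = √(1.2K_p) and 2ζω_n = 8.7, giving ζ = 8.7/(2√(1.2K_p)).
Setting ζ = 0.61: √(1.2K_p) = 8.7/(2·0.61) = 7.131, so K_p = 50.85/1.2 = 42.4.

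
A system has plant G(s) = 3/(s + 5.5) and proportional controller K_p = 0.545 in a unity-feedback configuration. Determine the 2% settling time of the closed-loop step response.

T_s ≈ 0.561 s

Closed-loop transfer function: T(s) = K_p·G(s)/(1 + K_p·G(s)) = 1.635/(s + 5.5 + 1.635) = 1.635/(s + 7.135).
Time constant τ = 1/7.135 = 0.1402 s, so the 2% settling time is about 4τ = 0.561 s.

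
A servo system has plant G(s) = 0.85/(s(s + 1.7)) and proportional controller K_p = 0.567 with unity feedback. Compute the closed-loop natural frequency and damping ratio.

ω_n = 0.694 rad/s, ζ = 1.22

The closed-loop denominator is s(s+1.7) + 0.567·0.85 = s² + 1.7s + 0.4819.
So ω_n² = 0.4819 ⇒ ω_n = 0.6942 rad/s, and ζ = 1.7/(2ω_n) = 1.22.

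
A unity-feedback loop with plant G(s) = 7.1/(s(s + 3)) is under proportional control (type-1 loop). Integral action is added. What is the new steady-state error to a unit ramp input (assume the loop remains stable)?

0

The integrator raises the loop to type 2, so K_v → ∞ and e_ss to a ramp is zero.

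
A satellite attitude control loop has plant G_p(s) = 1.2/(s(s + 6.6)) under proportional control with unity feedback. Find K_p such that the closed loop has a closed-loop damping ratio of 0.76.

K_p = 15.7

Closed-loop characteristic equation: s² + 6.6s + K_p·1.2 = 0.
So ω_n = √(1.2K_p) and 2ζω_n = 6.6, giving ζ = 6.6/(2√(1.2K_p)).
Setting ζ = 0.76: √(1.2K_p) = 6.6/(2·0.76) = 4.342, so K_p = 18.85/1.2 = 15.7.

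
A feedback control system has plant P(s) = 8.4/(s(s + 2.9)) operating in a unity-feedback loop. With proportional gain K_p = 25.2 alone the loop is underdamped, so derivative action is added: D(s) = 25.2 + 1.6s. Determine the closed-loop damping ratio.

Forward path: (25.2 + 1.6s)·8.4/(s(s+2.9)). The closed-loop characteristic equation is s² + (2.9 + 8.4·1.6)s + 8.4·25.2 = 0.
That is s² + 16.34s + 211.7 = 0, so ω_n = 14.55 rad/s and ζ = 16.34/(2·14.55) = 0.5615.

ζ = 0.562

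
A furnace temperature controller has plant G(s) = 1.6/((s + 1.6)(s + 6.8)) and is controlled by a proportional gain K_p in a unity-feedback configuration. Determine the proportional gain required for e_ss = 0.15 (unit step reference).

K_p = 38.5

The loop is type 0, so e_ss(step) = 1/(1 + K_pos) with K_pos = K_p·G(0).
G(0) = 0.1471. Require 1/(1 + K_p·0.1471) = 0.15, so 1 + 0.1471·K_p = 6.667.
K_p = (6.667 − 1)/0.1471 = 38.5.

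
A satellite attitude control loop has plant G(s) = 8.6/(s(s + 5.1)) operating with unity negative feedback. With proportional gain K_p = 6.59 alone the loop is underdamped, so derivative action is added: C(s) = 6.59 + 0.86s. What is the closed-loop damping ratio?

ζ = 0.83

Forward path: (6.59 + 0.86s)·8.6/(s(s+5.1)). The closed-loop characteristic equation is s² + (5.1 + 8.6·0.86)s + 8.6·6.59 = 0.
That is s² + 12.5s + 56.67 = 0, so ω_n = 7.528 rad/s and ζ = 12.5/(2·7.528) = 0.8299.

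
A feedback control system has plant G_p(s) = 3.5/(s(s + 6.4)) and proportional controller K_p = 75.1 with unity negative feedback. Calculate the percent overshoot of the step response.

53.1%

The closed-loop denominator s² + 6.4s + 262.8 gives ω_n = √262.8 = 16.21 and ζ = 6.4/(2ω_n) = 0.1974.
%OS = 100·exp(−πζ/√(1−ζ²)) = 100·exp(−π·0.1974/√0.961) = 53.1%.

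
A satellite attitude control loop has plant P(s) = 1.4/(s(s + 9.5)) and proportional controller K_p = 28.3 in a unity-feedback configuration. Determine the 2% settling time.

T_s ≈ 0.842 s

The closed-loop denominator s² + 9.5s + 39.62 gives ω_n = √39.62 = 6.294 and ζ = 9.5/(2ω_n) = 0.7546.
2% settling time T_s ≈ 4/(ζω_n) = 4/4.75 = 0.842 s.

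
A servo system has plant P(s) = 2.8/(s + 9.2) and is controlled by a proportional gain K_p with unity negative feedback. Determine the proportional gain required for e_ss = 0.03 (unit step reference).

K_p = 106

The loop is type 0, so e_ss(step) = 1/(1 + K_pos) with K_pos = K_p·P(0).
P(0) = 0.3043. Require 1/(1 + K_p·0.3043) = 0.03, so 1 + 0.3043·K_p = 33.33.
K_p = (33.33 − 1)/0.3043 = 106.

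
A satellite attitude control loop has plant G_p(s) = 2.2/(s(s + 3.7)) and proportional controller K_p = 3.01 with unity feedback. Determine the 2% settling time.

From 1 + K_pG_p(s) = 0: s² + 3.7s + 6.622 = 0 ⇒ ω_n = 2.573, ζ = 0.7189.
2% settling time T_s ≈ 4/(ζω_n) = 4/1.85 = 2.16 s.

T_s ≈ 2.16 s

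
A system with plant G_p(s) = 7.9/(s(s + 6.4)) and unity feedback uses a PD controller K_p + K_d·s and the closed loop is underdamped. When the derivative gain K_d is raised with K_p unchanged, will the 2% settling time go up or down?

Characteristic equation s² + (6.4 + 7.9K_d)s + 7.9K_p = 0: raising K_d increases ζω_n = (6.4+7.9K_d)/2 while the loop stays underdamped, so T_s ≈ 4/(ζω_n) decreases.

decrease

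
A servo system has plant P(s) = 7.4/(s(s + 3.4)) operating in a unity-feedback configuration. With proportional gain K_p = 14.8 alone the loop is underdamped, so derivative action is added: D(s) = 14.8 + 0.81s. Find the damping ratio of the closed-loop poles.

ζ = 0.449

Forward path: (14.8 + 0.81s)·7.4/(s(s+3.4)). The closed-loop characteristic equation is s² + (3.4 + 7.4·0.81)s + 7.4·14.8 = 0.
That is s² + 9.394s + 109.5 = 0, so ω_n = 10.47 rad/s and ζ = 9.394/(2·10.47) = 0.4488.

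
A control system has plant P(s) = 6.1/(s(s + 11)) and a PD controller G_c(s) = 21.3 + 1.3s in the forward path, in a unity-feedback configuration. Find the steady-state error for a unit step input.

The open loop G_c(s)P(s) has a pole at the origin (type 1), so the static position error constant is infinite and e_ss = 1/(1+∞) = 0.

0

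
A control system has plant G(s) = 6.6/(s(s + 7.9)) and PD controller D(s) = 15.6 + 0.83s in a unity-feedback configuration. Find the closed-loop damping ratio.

Forward path: (15.6 + 0.83s)·6.6/(s(s+7.9)). The closed-loop characteristic equation is s² + (7.9 + 6.6·0.83)s + 6.6·15.6 = 0.
That is s² + 13.38s + 103 = 0, so ω_n = 10.15 rad/s and ζ = 13.38/(2·10.15) = 0.6592.

ζ = 0.659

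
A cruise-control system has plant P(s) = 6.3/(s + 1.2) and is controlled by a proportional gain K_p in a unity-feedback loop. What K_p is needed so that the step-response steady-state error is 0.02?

The loop is type 0, so e_ss(step) = 1/(1 + K_pos) with K_pos = K_p·P(0).
P(0) = 5.25. Require 1/(1 + K_p·5.25) = 0.02, so 1 + 5.25·K_p = 50.
K_p = (50 − 1)/5.25 = 9.33.

K_p = 9.33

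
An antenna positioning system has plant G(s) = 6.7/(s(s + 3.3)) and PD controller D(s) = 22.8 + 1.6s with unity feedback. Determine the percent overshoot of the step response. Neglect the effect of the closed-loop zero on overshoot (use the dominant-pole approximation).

Forward path: (22.8 + 1.6s)·6.7/(s(s+3.3)). The closed-loop characteristic equation is s² + (3.3 + 6.7·1.6)s + 6.7·22.8 = 0.
That is s² + 14.02s + 152.8 = 0, so ω_n = 12.36 rad/s and ζ = 14.02/(2·12.36) = 0.5672.
%OS = 100·exp(−πζ/√(1−ζ²)) = 11.5%.

11.5%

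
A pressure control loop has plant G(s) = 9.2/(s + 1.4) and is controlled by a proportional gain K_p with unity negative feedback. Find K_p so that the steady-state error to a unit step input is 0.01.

K_p = 15.1

For a type-0 loop with proportional control, e_ss = 1/(1 + K_p·G(0)).
G(0) = 6.571. Require 1/(1 + K_p·6.571) = 0.01, so 1 + 6.571·K_p = 100.
K_p = (100 − 1)/6.571 = 15.1.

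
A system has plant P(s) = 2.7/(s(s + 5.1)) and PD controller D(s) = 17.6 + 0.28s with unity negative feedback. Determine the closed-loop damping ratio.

ζ = 0.425

Forward path: (17.6 + 0.28s)·2.7/(s(s+5.1)). The closed-loop characteristic equation is s² + (5.1 + 2.7·0.28)s + 2.7·17.6 = 0.
That is s² + 5.856s + 47.52 = 0, so ω_n = 6.893 rad/s and ζ = 5.856/(2·6.893) = 0.4247.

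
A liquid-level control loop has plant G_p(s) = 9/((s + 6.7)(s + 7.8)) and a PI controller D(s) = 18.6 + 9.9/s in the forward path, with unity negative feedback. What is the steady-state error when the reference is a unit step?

The open loop D(s)G_p(s) has a pole at the origin (type 1), so the static position error constant is infinite and e_ss = 1/(1+∞) = 0.

0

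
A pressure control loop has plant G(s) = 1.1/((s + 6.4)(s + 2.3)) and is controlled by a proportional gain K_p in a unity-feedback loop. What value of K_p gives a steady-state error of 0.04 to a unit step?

For a type-0 loop with proportional control, e_ss = 1/(1 + K_p·G(0)).
G(0) = 0.07473. Require 1/(1 + K_p·0.07473) = 0.04, so 1 + 0.07473·K_p = 25.
K_p = (25 − 1)/0.07473 = 321.

K_p = 321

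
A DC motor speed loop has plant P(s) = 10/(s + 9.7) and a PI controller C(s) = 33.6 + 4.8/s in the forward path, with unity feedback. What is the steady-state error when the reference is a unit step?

0

The open loop C(s)P(s) has a pole at the origin (type 1), so the static position error constant is infinite and e_ss = 1/(1+∞) = 0.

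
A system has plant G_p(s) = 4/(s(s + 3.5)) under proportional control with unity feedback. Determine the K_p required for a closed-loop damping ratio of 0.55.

K_p = 2.53

Closed-loop characteristic equation: s² + 3.5s + K_p·4 = 0.
So ω_n = √(4K_p) and 2ζω_n = 3.5, giving ζ = 3.5/(2√(4K_p)).
Setting ζ = 0.55: √(4K_p) = 3.5/(2·0.55) = 3.182, so K_p = 10.12/4 = 2.53.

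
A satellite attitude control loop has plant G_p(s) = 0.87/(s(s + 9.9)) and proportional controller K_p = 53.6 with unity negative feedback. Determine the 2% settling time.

T_s ≈ 0.808 s

The closed-loop denominator s² + 9.9s + 46.63 gives ω_n = √46.63 = 6.829 and ζ = 9.9/(2ω_n) = 0.7249.
2% settling time T_s ≈ 4/(ζω_n) = 4/4.95 = 0.808 s.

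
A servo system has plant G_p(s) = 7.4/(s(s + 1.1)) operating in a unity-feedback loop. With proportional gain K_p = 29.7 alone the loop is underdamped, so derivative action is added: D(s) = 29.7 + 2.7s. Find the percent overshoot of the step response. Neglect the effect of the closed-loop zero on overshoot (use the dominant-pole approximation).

Forward path: (29.7 + 2.7s)·7.4/(s(s+1.1)). The closed-loop characteristic equation is s² + (1.1 + 7.4·2.7)s + 7.4·29.7 = 0.
That is s² + 21.08s + 219.8 = 0, so ω_n = 14.82 rad/s and ζ = 21.08/(2·14.82) = 0.711.
%OS = 100·exp(−πζ/√(1−ζ²)) = 4.17%.

4.17%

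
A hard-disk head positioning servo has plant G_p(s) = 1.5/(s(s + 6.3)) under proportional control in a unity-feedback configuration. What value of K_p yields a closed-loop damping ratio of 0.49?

Closed-loop characteristic equation: s² + 6.3s + K_p·1.5 = 0.
So ω_n = √(1.5K_p) and 2ζω_n = 6.3, giving ζ = 6.3/(2√(1.5K_p)).
Setting ζ = 0.49: √(1.5K_p) = 6.3/(2·0.49) = 6.429, so K_p = 41.33/1.5 = 27.6.

K_p = 27.6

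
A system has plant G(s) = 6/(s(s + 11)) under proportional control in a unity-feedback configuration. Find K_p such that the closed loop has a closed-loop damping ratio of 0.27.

Closed-loop characteristic equation: s² + 11s + K_p·6 = 0.
So ω_n = √(6K_p) and 2ζω_n = 11, giving ζ = 11/(2√(6K_p)).
Setting ζ = 0.27: √(6K_p) = 11/(2·0.27) = 20.37, so K_p = 415/6 = 69.2.

K_p = 69.2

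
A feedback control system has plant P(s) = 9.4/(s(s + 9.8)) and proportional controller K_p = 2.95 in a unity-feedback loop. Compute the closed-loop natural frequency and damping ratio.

The closed-loop denominator is s(s+9.8) + 2.95·9.4 = s² + 9.8s + 27.73.
Matching s² + 2ζω_n s + ω_n²: ω_n = √27.73 = 5.266 rad/s and 2ζω_n = 9.8, so ζ = 9.8/(2·5.266) = 0.931.

ω_n = 5.27 rad/s, ζ = 0.931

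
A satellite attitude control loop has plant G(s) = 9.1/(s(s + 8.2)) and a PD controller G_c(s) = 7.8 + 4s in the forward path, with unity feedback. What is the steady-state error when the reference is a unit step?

The open loop G_c(s)G(s) has a pole at the origin (type 1), so the static position error constant is infinite and e_ss = 1/(1+∞) = 0.

0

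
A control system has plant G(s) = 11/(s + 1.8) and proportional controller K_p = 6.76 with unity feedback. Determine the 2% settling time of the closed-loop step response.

T_s ≈ 0.0525 s

Closed-loop transfer function: T(s) = K_p·G(s)/(1 + K_p·G(s)) = 74.36/(s + 1.8 + 74.36) = 74.36/(s + 76.16).
Time constant τ = 1/76.16 = 0.01313 s, so the 2% settling time is about 4τ = 0.0525 s.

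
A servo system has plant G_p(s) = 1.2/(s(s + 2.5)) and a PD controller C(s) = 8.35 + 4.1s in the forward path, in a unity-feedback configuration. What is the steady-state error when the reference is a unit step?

0

The open loop C(s)G_p(s) has a pole at the origin (type 1), so the static position error constant is infinite and e_ss = 1/(1+∞) = 0.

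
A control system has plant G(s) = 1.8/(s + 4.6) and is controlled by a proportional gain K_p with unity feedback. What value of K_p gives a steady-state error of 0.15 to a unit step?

For a type-0 loop with proportional control, e_ss = 1/(1 + K_p·G(0)).
G(0) = 0.3913. Require 1/(1 + K_p·0.3913) = 0.15, so 1 + 0.3913·K_p = 6.667.
K_p = (6.667 − 1)/0.3913 = 14.5.

K_p = 14.5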